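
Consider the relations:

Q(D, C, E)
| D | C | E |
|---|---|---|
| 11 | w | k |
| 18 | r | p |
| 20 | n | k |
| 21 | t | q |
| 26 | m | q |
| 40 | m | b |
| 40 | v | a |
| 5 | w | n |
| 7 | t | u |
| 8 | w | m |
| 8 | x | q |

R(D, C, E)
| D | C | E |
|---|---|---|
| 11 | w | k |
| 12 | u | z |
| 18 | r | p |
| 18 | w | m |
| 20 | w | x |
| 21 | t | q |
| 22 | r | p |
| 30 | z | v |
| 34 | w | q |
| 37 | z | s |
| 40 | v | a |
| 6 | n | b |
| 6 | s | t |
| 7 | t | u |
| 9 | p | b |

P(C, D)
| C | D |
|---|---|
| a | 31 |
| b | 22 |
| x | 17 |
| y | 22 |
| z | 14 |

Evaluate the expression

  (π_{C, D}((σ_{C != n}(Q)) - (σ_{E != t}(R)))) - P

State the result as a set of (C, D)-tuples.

Apply σ_{C != n}; surviving tuples: {(11, w, k), (18, r, p), (21, t, q), (26, m, q), (40, m, b), (40, v, a), (5, w, n), (7, t, u), (8, w, m), (8, x, q)}
Apply σ_{E != t}; surviving tuples: {(11, w, k), (12, u, z), (18, r, p), (18, w, m), (20, w, x), (21, t, q), (22, r, p), (30, z, v), (34, w, q), (37, z, s), (40, v, a), (6, n, b), (7, t, u), (9, p, b)}
Taking the difference: {(26, m, q), (40, m, b), (5, w, n), (8, w, m), (8, x, q)}
π[C, D]: project onto (C, D) → {(m, 26), (m, 40), (w, 5), (w, 8), (x, 8)}
Taking the difference: {(m, 26), (m, 40), (w, 5), (w, 8), (x, 8)}

{(m, 26), (m, 40), (w, 5), (w, 8), (x, 8)}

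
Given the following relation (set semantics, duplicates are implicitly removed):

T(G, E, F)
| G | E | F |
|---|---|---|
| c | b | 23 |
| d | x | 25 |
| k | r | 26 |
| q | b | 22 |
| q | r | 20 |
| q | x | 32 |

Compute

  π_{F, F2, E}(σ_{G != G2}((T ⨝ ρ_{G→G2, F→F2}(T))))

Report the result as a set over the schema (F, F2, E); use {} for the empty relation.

ρ[G→G2, F→F2]: schema becomes (G2, E, F2); tuples unchanged.
Joining T and ρ_{G→G2, F→F2}(T) on E yields {(c, b, 23, c, 23), (c, b, 23, q, 22), (d, x, 25, d, 25), (d, x, 25, q, 32), (k, r, 26, k, 26), (k, r, 26, q, 20), (q, b, 22, c, 23), (q, b, 22, q, 22), (q, r, 20, k, 26), (q, r, 20, q, 20), (q, x, 32, d, 25), (q, x, 32, q, 32)}.
Apply σ_{G != G2}; surviving tuples: {(c, b, 23, q, 22), (d, x, 25, q, 32), (k, r, 26, q, 20), (q, b, 22, c, 23), (q, r, 20, k, 26), (q, x, 32, d, 25)}
Projecting to F, F2, E: {(20, 26, r), (22, 23, b), (23, 22, b), (25, 32, x), (26, 20, r), (32, 25, x)}

{(20, 26, r), (22, 23, b), (23, 22, b), (25, 32, x), (26, 20, r), (32, 25, x)}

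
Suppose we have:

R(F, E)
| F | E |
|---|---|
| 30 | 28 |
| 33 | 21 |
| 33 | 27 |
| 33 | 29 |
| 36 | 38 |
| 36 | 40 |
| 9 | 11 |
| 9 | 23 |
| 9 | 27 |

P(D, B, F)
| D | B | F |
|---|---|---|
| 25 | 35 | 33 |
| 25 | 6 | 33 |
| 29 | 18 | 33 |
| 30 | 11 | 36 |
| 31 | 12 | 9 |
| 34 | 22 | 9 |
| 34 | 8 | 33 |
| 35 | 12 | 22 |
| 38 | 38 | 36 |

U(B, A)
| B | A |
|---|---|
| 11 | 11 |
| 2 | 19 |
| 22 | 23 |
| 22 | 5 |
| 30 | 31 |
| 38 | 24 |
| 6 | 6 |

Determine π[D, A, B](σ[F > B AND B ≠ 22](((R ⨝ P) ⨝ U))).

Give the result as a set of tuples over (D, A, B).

{(25, 6, 6), (30, 11, 11)}

Joining R and P on F yields {(33, 21, 25, 35), (33, 21, 25, 6), (33, 21, 29, 18), (33, 21, 34, 8), (33, 27, 25, 35), (33, 27, 25, 6), (33, 27, 29, 18), (33, 27, 34, 8), (33, 29, 25, 35), (33, 29, 25, 6), (33, 29, 29, 18), (33, 29, 34, 8), (36, 38, 30, 11), (36, 38, 38, 38), (36, 40, 30, 11), (36, 40, 38, 38), (9, 11, 31, 12), (9, 11, 34, 22), (9, 23, 31, 12), (9, 23, 34, 22), (9, 27, 31, 12), (9, 27, 34, 22)}.
Joining (R ⨝ P) and U on B yields {(33, 21, 25, 6, 6), (33, 27, 25, 6, 6), (33, 29, 25, 6, 6), (36, 38, 30, 11, 11), (36, 38, 38, 38, 24), (36, 40, 30, 11, 11), (36, 40, 38, 38, 24), (9, 11, 34, 22, 23), (9, 11, 34, 22, 5), (9, 23, 34, 22, 23), (9, 23, 34, 22, 5), (9, 27, 34, 22, 23), (9, 27, 34, 22, 5)}.
Apply σ_{F > B AND B ≠ 22}; surviving tuples: {(33, 21, 25, 6, 6), (33, 27, 25, 6, 6), (33, 29, 25, 6, 6), (36, 38, 30, 11, 11), (36, 40, 30, 11, 11)}
Projecting to D, A, B (3 duplicate(s) eliminated): {(25, 6, 6), (30, 11, 11)}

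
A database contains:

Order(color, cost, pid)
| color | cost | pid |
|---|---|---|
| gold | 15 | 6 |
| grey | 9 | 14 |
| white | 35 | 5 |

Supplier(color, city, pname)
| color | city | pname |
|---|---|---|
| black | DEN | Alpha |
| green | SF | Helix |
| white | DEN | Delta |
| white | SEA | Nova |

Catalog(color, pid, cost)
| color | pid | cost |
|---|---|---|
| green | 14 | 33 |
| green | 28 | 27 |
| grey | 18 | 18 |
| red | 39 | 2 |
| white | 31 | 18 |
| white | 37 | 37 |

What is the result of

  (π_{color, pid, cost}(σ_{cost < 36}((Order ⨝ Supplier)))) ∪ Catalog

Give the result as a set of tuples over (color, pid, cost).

{(green, 14, 33), (green, 28, 27), (grey, 18, 18), (red, 39, 2), (white, 31, 18), (white, 37, 37), (white, 5, 35)}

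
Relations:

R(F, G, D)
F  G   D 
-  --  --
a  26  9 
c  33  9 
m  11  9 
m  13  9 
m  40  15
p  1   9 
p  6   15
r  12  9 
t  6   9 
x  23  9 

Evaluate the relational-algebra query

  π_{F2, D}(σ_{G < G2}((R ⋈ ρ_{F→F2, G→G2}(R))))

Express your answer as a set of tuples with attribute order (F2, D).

{(a, 9), (c, 9), (m, 15), (m, 9), (r, 9), (t, 9), (x, 9)}

ρ[F→F2, G→G2]: schema becomes (F2, G2, D); tuples unchanged.
R ⋈ ρ_{F→F2, G→G2}(R) (natural join on D): {(a, 26, 9, a, 26), (a, 26, 9, c, 33), (a, 26, 9, m, 11), (a, 26, 9, m, 13), (a, 26, 9, p, 1), (a, 26, 9, r, 12), (a, 26, 9, t, 6), (a, 26, 9, x, 23), (c, 33, 9, a, 26), (c, 33, 9, c, 33), (c, 33, 9, m, 11), (c, 33, 9, m, 13), (c, 33, 9, p, 1), (c, 33, 9, r, 12), (c, 33, 9, t, 6), (c, 33, 9, x, 23), (m, 11, 9, a, 26), (m, 11, 9, c, 33), (m, 11, 9, m, 11), (m, 11, 9, m, 13), (m, 11, 9, p, 1), (m, 11, 9, r, 12), (m, 11, 9, t, 6), (m, 11, 9, x, 23), (m, 13, 9, a, 26), (m, 13, 9, c, 33), (m, 13, 9, m, 11), (m, 13, 9, m, 13), (m, 13, 9, p, 1), (m, 13, 9, r, 12), (m, 13, 9, t, 6), (m, 13, 9, x, 23), (m, 40, 15, m, 40), (m, 40, 15, p, 6), (p, 1, 9, a, 26), (p, 1, 9, c, 33), (p, 1, 9, m, 11), (p, 1, 9, m, 13), (p, 1, 9, p, 1), (p, 1, 9, r, 12), (p, 1, 9, t, 6), (p, 1, 9, x, 23), (p, 6, 15, m, 40), (p, 6, 15, p, 6), (r, 12, 9, a, 26), (r, 12, 9, c, 33), (r, 12, 9, m, 11), (r, 12, 9, m, 13), (r, 12, 9, p, 1), (r, 12, 9, r, 12), (r, 12, 9, t, 6), (r, 12, 9, x, 23), (t, 6, 9, a, 26), (t, 6, 9, c, 33), (t, 6, 9, m, 11), (t, 6, 9, m, 13), (t, 6, 9, p, 1), (t, 6, 9, r, 12), (t, 6, 9, t, 6), (t, 6, 9, x, 23), (x, 23, 9, a, 26), (x, 23, 9, c, 33), (x, 23, 9, m, 11), (x, 23, 9, m, 13), (x, 23, 9, p, 1), (x, 23, 9, r, 12), (x, 23, 9, t, 6), (x, 23, 9, x, 23)}
σ[G < G2]: keep tuples satisfying G < G2 → {(a, 26, 9, c, 33), (m, 11, 9, a, 26), (m, 11, 9, c, 33), (m, 11, 9, m, 13), (m, 11, 9, r, 12), (m, 11, 9, x, 23), (m, 13, 9, a, 26), (m, 13, 9, c, 33), (m, 13, 9, x, 23), (p, 1, 9, a, 26), (p, 1, 9, c, 33), (p, 1, 9, m, 11), (p, 1, 9, m, 13), (p, 1, 9, r, 12), (p, 1, 9, t, 6), (p, 1, 9, x, 23), (p, 6, 15, m, 40), (r, 12, 9, a, 26), (r, 12, 9, c, 33), (r, 12, 9, m, 13), (r, 12, 9, x, 23), (t, 6, 9, a, 26), (t, 6, 9, c, 33), (t, 6, 9, m, 11), (t, 6, 9, m, 13), (t, 6, 9, r, 12), (t, 6, 9, x, 23), (x, 23, 9, a, 26), (x, 23, 9, c, 33)}
π_{F2, D} gives {(a, 9), (c, 9), (m, 15), (m, 9), (r, 9), (t, 9), (x, 9)} (22 duplicate(s) eliminated).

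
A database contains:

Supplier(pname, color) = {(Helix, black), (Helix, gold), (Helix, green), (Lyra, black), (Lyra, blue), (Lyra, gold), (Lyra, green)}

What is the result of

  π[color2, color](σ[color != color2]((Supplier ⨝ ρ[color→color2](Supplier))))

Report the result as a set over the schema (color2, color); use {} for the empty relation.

{(black, blue), (black, gold), (black, green), (blue, black), (blue, gold), (blue, green), (gold, black), (gold, blue), (gold, green), (green, black), (green, blue), (green, gold)}

ρ[color→color2]: schema becomes (pname, color2); tuples unchanged.
Natural join on pname: {(Helix, black, black), (Helix, black, gold), (Helix, black, green), (Helix, gold, black), (Helix, gold, gold), (Helix, gold, green), (Helix, green, black), (Helix, green, gold), (Helix, green, green), (Lyra, black, black), (Lyra, black, blue), (Lyra, black, gold), (Lyra, black, green), (Lyra, blue, black), (Lyra, blue, blue), (Lyra, blue, gold), (Lyra, blue, green), (Lyra, gold, black), (Lyra, gold, blue), (Lyra, gold, gold), (Lyra, gold, green), (Lyra, green, black), (Lyra, green, blue), (Lyra, green, gold), (Lyra, green, green)}
Apply σ_{color != color2}; surviving tuples: {(Helix, black, gold), (Helix, black, green), (Helix, gold, black), (Helix, gold, green), (Helix, green, black), (Helix, green, gold), (Lyra, black, blue), (Lyra, black, gold), (Lyra, black, green), (Lyra, blue, black), (Lyra, blue, gold), (Lyra, blue, green), (Lyra, gold, black), (Lyra, gold, blue), (Lyra, gold, green), (Lyra, green, black), (Lyra, green, blue), (Lyra, green, gold)}
Keep only column(s) color2, color (6 duplicate(s) eliminated): {(black, blue), (black, gold), (black, green), (blue, black), (blue, gold), (blue, green), (gold, black), (gold, blue), (gold, green), (green, black), (green, blue), (green, gold)}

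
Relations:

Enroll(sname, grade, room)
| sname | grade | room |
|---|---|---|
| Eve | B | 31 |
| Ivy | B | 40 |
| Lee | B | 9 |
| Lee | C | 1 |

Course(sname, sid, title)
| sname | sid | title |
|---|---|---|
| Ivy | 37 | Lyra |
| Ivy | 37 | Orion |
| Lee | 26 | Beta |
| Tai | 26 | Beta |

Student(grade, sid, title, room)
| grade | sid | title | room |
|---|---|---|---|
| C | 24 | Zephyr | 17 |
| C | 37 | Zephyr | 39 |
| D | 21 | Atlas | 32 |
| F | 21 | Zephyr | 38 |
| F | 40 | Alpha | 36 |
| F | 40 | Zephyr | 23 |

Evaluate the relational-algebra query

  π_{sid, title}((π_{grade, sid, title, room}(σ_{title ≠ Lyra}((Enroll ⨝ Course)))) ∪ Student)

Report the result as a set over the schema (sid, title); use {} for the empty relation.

Natural join on sname: {(Ivy, B, 40, 37, Lyra), (Ivy, B, 40, 37, Orion), (Lee, B, 9, 26, Beta), (Lee, C, 1, 26, Beta)}
Filtering on title ≠ Lyra leaves {(Ivy, B, 40, 37, Orion), (Lee, B, 9, 26, Beta), (Lee, C, 1, 26, Beta)}.
π[grade, sid, title, room]: project onto (grade, sid, title, room) → {(B, 26, Beta, 9), (B, 37, Orion, 40), (C, 26, Beta, 1)}
Taking the union: {(B, 26, Beta, 9), (B, 37, Orion, 40), (C, 24, Zephyr, 17), (C, 26, Beta, 1), (C, 37, Zephyr, 39), (D, 21, Atlas, 32), (F, 21, Zephyr, 38), (F, 40, Alpha, 36), (F, 40, Zephyr, 23)}
π[sid, title]: project onto (sid, title) (1 duplicate(s) eliminated) → {(21, Atlas), (21, Zephyr), (24, Zephyr), (26, Beta), (37, Orion), (37, Zephyr), (40, Alpha), (40, Zephyr)}

{(21, Atlas), (21, Zephyr), (24, Zephyr), (26, Beta), (37, Orion), (37, Zephyr), (40, Alpha), (40, Zephyr)}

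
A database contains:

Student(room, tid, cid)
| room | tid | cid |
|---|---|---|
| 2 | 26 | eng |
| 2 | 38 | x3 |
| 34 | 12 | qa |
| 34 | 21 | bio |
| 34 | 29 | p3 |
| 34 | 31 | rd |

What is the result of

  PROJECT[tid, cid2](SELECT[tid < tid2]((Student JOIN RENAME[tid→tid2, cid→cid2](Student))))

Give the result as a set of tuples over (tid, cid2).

{(12, bio), (12, p3), (12, rd), (21, p3), (21, rd), (26, x3), (29, rd)}

ρ[tid→tid2, cid→cid2]: schema becomes (room, tid2, cid2); tuples unchanged.
Student ⋈ RENAME[tid→tid2, cid→cid2](Student) (natural join on room): {(2, 26, eng, 26, eng), (2, 26, eng, 38, x3), (2, 38, x3, 26, eng), (2, 38, x3, 38, x3), (34, 12, qa, 12, qa), (34, 12, qa, 21, bio), (34, 12, qa, 29, p3), (34, 12, qa, 31, rd), (34, 21, bio, 12, qa), (34, 21, bio, 21, bio), (34, 21, bio, 29, p3), (34, 21, bio, 31, rd), (34, 29, p3, 12, qa), (34, 29, p3, 21, bio), (34, 29, p3, 29, p3), (34, 29, p3, 31, rd), (34, 31, rd, 12, qa), (34, 31, rd, 21, bio), (34, 31, rd, 29, p3), (34, 31, rd, 31, rd)}
σ[tid < tid2]: keep tuples satisfying tid < tid2 → {(2, 26, eng, 38, x3), (34, 12, qa, 21, bio), (34, 12, qa, 29, p3), (34, 12, qa, 31, rd), (34, 21, bio, 29, p3), (34, 21, bio, 31, rd), (34, 29, p3, 31, rd)}
π[tid, cid2]: project onto (tid, cid2) → {(12, bio), (12, p3), (12, rd), (21, p3), (21, rd), (26, x3), (29, rd)}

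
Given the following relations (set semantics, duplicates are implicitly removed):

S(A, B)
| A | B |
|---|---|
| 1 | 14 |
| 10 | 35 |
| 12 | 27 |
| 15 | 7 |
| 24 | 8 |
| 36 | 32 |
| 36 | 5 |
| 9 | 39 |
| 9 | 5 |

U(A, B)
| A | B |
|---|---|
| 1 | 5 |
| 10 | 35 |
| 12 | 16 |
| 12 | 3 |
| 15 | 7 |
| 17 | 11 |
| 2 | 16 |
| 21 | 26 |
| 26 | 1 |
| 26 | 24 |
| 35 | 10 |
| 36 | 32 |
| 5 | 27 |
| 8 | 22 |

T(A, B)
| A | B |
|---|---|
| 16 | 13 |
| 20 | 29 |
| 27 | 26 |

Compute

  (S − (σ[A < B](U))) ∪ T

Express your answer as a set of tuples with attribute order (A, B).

Selection A < B: {(1, 5), (10, 35), (12, 16), (2, 16), (21, 26), (5, 27), (8, 22)}
Difference: {(1, 14), (10, 35), (12, 27), (15, 7), (24, 8), (36, 32), (36, 5), (9, 39), (9, 5)} with {(1, 5), (10, 35), (12, 16), (2, 16), (21, 26), (5, 27), (8, 22)} → {(1, 14), (12, 27), (15, 7), (24, 8), (36, 32), (36, 5), (9, 39), (9, 5)}
Union: {(1, 14), (12, 27), (15, 7), (24, 8), (36, 32), (36, 5), (9, 39), (9, 5)} with {(16, 13), (20, 29), (27, 26)} → {(1, 14), (12, 27), (15, 7), (16, 13), (20, 29), (24, 8), (27, 26), (36, 32), (36, 5), (9, 39), (9, 5)}

{(1, 14), (12, 27), (15, 7), (16, 13), (20, 29), (24, 8), (27, 26), (36, 32), (36, 5), (9, 39), (9, 5)}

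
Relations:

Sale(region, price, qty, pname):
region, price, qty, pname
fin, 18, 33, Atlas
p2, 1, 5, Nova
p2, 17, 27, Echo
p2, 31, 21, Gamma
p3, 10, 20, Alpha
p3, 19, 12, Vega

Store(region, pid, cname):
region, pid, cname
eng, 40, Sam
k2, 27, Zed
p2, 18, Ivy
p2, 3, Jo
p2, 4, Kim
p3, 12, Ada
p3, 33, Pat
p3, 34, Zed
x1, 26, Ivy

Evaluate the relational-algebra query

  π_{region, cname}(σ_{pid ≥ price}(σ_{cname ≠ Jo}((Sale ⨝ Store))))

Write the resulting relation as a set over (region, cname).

Natural join on region: {(p2, 1, 5, Nova, 18, Ivy), (p2, 1, 5, Nova, 3, Jo), (p2, 1, 5, Nova, 4, Kim), (p2, 17, 27, Echo, 18, Ivy), (p2, 17, 27, Echo, 3, Jo), (p2, 17, 27, Echo, 4, Kim), (p2, 31, 21, Gamma, 18, Ivy), (p2, 31, 21, Gamma, 3, Jo), (p2, 31, 21, Gamma, 4, Kim), (p3, 10, 20, Alpha, 12, Ada), (p3, 10, 20, Alpha, 33, Pat), (p3, 10, 20, Alpha, 34, Zed), (p3, 19, 12, Vega, 12, Ada), (p3, 19, 12, Vega, 33, Pat), (p3, 19, 12, Vega, 34, Zed)}
σ[cname ≠ Jo]: keep tuples satisfying cname ≠ Jo → {(p2, 1, 5, Nova, 18, Ivy), (p2, 1, 5, Nova, 4, Kim), (p2, 17, 27, Echo, 18, Ivy), (p2, 17, 27, Echo, 4, Kim), (p2, 31, 21, Gamma, 18, Ivy), (p2, 31, 21, Gamma, 4, Kim), (p3, 10, 20, Alpha, 12, Ada), (p3, 10, 20, Alpha, 33, Pat), (p3, 10, 20, Alpha, 34, Zed), (p3, 19, 12, Vega, 12, Ada), (p3, 19, 12, Vega, 33, Pat), (p3, 19, 12, Vega, 34, Zed)}
σ[pid ≥ price]: keep tuples satisfying pid ≥ price → {(p2, 1, 5, Nova, 18, Ivy), (p2, 1, 5, Nova, 4, Kim), (p2, 17, 27, Echo, 18, Ivy), (p3, 10, 20, Alpha, 12, Ada), (p3, 10, 20, Alpha, 33, Pat), (p3, 10, 20, Alpha, 34, Zed), (p3, 19, 12, Vega, 33, Pat), (p3, 19, 12, Vega, 34, Zed)}
Projecting to region, cname (3 duplicate(s) eliminated): {(p2, Ivy), (p2, Kim), (p3, Ada), (p3, Pat), (p3, Zed)}

{(p2, Ivy), (p2, Kim), (p3, Ada), (p3, Pat), (p3, Zed)}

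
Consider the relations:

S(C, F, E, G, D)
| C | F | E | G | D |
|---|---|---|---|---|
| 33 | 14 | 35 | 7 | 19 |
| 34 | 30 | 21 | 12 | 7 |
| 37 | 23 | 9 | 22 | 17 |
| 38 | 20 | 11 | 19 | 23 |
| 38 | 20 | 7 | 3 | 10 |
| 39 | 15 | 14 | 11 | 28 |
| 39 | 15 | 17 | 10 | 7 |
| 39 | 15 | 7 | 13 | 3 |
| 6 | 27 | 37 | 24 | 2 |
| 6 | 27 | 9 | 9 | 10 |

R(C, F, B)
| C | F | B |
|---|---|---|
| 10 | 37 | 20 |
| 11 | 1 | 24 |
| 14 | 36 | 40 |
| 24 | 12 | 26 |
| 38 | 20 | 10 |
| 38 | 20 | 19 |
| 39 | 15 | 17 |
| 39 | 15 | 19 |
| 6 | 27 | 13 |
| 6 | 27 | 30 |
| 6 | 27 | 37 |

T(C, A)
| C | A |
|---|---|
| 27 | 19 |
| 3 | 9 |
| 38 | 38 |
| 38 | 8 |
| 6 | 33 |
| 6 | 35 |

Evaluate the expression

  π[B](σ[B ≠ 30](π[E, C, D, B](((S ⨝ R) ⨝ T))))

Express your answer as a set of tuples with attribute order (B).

Natural join on C, F: {(38, 20, 11, 19, 23, 10), (38, 20, 11, 19, 23, 19), (38, 20, 7, 3, 10, 10), (38, 20, 7, 3, 10, 19), (39, 15, 14, 11, 28, 17), (39, 15, 14, 11, 28, 19), (39, 15, 17, 10, 7, 17), (39, 15, 17, 10, 7, 19), (39, 15, 7, 13, 3, 17), (39, 15, 7, 13, 3, 19), (6, 27, 37, 24, 2, 13), (6, 27, 37, 24, 2, 30), (6, 27, 37, 24, 2, 37), (6, 27, 9, 9, 10, 13), (6, 27, 9, 9, 10, 30), (6, 27, 9, 9, 10, 37)}
Natural join on C: {(38, 20, 11, 19, 23, 10, 38), (38, 20, 11, 19, 23, 10, 8), (38, 20, 11, 19, 23, 19, 38), (38, 20, 11, 19, 23, 19, 8), (38, 20, 7, 3, 10, 10, 38), (38, 20, 7, 3, 10, 10, 8), (38, 20, 7, 3, 10, 19, 38), (38, 20, 7, 3, 10, 19, 8), (6, 27, 37, 24, 2, 13, 33), (6, 27, 37, 24, 2, 13, 35), (6, 27, 37, 24, 2, 30, 33), (6, 27, 37, 24, 2, 30, 35), (6, 27, 37, 24, 2, 37, 33), (6, 27, 37, 24, 2, 37, 35), (6, 27, 9, 9, 10, 13, 33), (6, 27, 9, 9, 10, 13, 35), (6, 27, 9, 9, 10, 30, 33), (6, 27, 9, 9, 10, 30, 35), (6, 27, 9, 9, 10, 37, 33), (6, 27, 9, 9, 10, 37, 35)}
Keep only column(s) E, C, D, B (10 duplicate(s) eliminated): {(11, 38, 23, 10), (11, 38, 23, 19), (37, 6, 2, 13), (37, 6, 2, 30), (37, 6, 2, 37), (7, 38, 10, 10), (7, 38, 10, 19), (9, 6, 10, 13), (9, 6, 10, 30), (9, 6, 10, 37)}
Filtering on B ≠ 30 leaves {(11, 38, 23, 10), (11, 38, 23, 19), (37, 6, 2, 13), (37, 6, 2, 37), (7, 38, 10, 10), (7, 38, 10, 19), (9, 6, 10, 13), (9, 6, 10, 37)}.
Keep only column(s) B (4 duplicate(s) eliminated): {10, 13, 19, 37}

{10, 13, 19, 37}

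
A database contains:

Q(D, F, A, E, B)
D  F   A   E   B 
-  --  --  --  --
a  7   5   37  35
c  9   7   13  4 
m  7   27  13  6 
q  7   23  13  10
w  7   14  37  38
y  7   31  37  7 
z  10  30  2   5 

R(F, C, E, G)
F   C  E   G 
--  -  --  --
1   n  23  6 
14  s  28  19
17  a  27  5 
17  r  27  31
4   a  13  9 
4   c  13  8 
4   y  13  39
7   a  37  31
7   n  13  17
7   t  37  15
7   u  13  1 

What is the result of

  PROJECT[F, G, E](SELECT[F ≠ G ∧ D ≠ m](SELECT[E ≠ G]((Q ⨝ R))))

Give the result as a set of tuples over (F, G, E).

Q ⋈ R (natural join on F, E): {(a, 7, 5, 37, 35, a, 31), (a, 7, 5, 37, 35, t, 15), (m, 7, 27, 13, 6, n, 17), (m, 7, 27, 13, 6, u, 1), (q, 7, 23, 13, 10, n, 17), (q, 7, 23, 13, 10, u, 1), (w, 7, 14, 37, 38, a, 31), (w, 7, 14, 37, 38, t, 15), (y, 7, 31, 37, 7, a, 31), (y, 7, 31, 37, 7, t, 15)}
Filtering on E ≠ G leaves {(a, 7, 5, 37, 35, a, 31), (a, 7, 5, 37, 35, t, 15), (m, 7, 27, 13, 6, n, 17), (m, 7, 27, 13, 6, u, 1), (q, 7, 23, 13, 10, n, 17), (q, 7, 23, 13, 10, u, 1), (w, 7, 14, 37, 38, a, 31), (w, 7, 14, 37, 38, t, 15), (y, 7, 31, 37, 7, a, 31), (y, 7, 31, 37, 7, t, 15)}.
Filtering on F ≠ G ∧ D ≠ m leaves {(a, 7, 5, 37, 35, a, 31), (a, 7, 5, 37, 35, t, 15), (q, 7, 23, 13, 10, n, 17), (q, 7, 23, 13, 10, u, 1), (w, 7, 14, 37, 38, a, 31), (w, 7, 14, 37, 38, t, 15), (y, 7, 31, 37, 7, a, 31), (y, 7, 31, 37, 7, t, 15)}.
π[F, G, E]: project onto (F, G, E) (4 duplicate(s) eliminated) → {(7, 1, 13), (7, 15, 37), (7, 17, 13), (7, 31, 37)}

{(7, 1, 13), (7, 15, 37), (7, 17, 13), (7, 31, 37)}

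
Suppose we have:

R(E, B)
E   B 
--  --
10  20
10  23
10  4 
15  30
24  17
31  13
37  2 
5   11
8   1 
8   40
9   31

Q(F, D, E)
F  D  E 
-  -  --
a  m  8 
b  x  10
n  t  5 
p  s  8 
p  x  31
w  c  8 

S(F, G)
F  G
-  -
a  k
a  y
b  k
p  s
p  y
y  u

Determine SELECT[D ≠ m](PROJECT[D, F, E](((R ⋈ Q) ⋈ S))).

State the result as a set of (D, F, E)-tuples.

Joining R and Q on E yields {(10, 20, b, x), (10, 23, b, x), (10, 4, b, x), (31, 13, p, x), (5, 11, n, t), (8, 1, a, m), (8, 1, p, s), (8, 1, w, c), (8, 40, a, m), (8, 40, p, s), (8, 40, w, c)}.
Joining (R ⋈ Q) and S on F yields {(10, 20, b, x, k), (10, 23, b, x, k), (10, 4, b, x, k), (31, 13, p, x, s), (31, 13, p, x, y), (8, 1, a, m, k), (8, 1, a, m, y), (8, 1, p, s, s), (8, 1, p, s, y), (8, 40, a, m, k), (8, 40, a, m, y), (8, 40, p, s, s), (8, 40, p, s, y)}.
Projecting to D, F, E (9 duplicate(s) eliminated): {(m, a, 8), (s, p, 8), (x, b, 10), (x, p, 31)}
σ[D ≠ m]: keep tuples satisfying D ≠ m → {(s, p, 8), (x, b, 10), (x, p, 31)}

{(s, p, 8), (x, b, 10), (x, p, 31)}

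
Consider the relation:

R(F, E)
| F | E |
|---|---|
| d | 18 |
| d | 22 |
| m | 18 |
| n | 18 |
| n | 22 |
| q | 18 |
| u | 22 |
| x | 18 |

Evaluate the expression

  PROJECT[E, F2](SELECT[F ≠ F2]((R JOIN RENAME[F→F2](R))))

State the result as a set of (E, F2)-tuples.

{(18, d), (18, m), (18, n), (18, q), (18, x), (22, d), (22, n), (22, u)}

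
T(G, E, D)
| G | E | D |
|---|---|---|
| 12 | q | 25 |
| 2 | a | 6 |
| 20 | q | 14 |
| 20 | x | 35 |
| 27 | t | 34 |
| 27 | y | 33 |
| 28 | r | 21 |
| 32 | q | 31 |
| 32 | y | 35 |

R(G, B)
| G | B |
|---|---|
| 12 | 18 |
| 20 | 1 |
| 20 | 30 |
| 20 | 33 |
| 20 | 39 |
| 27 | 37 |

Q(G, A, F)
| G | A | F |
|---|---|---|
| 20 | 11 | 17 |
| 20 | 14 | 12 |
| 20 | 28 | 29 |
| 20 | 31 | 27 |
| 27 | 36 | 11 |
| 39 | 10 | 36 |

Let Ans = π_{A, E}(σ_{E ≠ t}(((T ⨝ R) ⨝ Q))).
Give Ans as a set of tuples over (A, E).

{(11, q), (11, x), (14, q), (14, x), (28, q), (28, x), (31, q), (31, x), (36, y)}

Joining T and R on G yields {(12, q, 25, 18), (20, q, 14, 1), (20, q, 14, 30), (20, q, 14, 33), (20, q, 14, 39), (20, x, 35, 1), (20, x, 35, 30), (20, x, 35, 33), (20, x, 35, 39), (27, t, 34, 37), (27, y, 33, 37)}.
Joining (T ⨝ R) and Q on G yields {(20, q, 14, 1, 11, 17), (20, q, 14, 1, 14, 12), (20, q, 14, 1, 28, 29), (20, q, 14, 1, 31, 27), (20, q, 14, 30, 11, 17), (20, q, 14, 30, 14, 12), (20, q, 14, 30, 28, 29), (20, q, 14, 30, 31, 27), (20, q, 14, 33, 11, 17), (20, q, 14, 33, 14, 12), (20, q, 14, 33, 28, 29), (20, q, 14, 33, 31, 27), (20, q, 14, 39, 11, 17), (20, q, 14, 39, 14, 12), (20, q, 14, 39, 28, 29), (20, q, 14, 39, 31, 27), (20, x, 35, 1, 11, 17), (20, x, 35, 1, 14, 12), (20, x, 35, 1, 28, 29), (20, x, 35, 1, 31, 27), (20, x, 35, 30, 11, 17), (20, x, 35, 30, 14, 12), (20, x, 35, 30, 28, 29), (20, x, 35, 30, 31, 27), (20, x, 35, 33, 11, 17), (20, x, 35, 33, 14, 12), (20, x, 35, 33, 28, 29), (20, x, 35, 33, 31, 27), (20, x, 35, 39, 11, 17), (20, x, 35, 39, 14, 12), (20, x, 35, 39, 28, 29), (20, x, 35, 39, 31, 27), (27, t, 34, 37, 36, 11), (27, y, 33, 37, 36, 11)}.
Selection E ≠ t: {(20, q, 14, 1, 11, 17), (20, q, 14, 1, 14, 12), (20, q, 14, 1, 28, 29), (20, q, 14, 1, 31, 27), (20, q, 14, 30, 11, 17), (20, q, 14, 30, 14, 12), (20, q, 14, 30, 28, 29), (20, q, 14, 30, 31, 27), (20, q, 14, 33, 11, 17), (20, q, 14, 33, 14, 12), (20, q, 14, 33, 28, 29), (20, q, 14, 33, 31, 27), (20, q, 14, 39, 11, 17), (20, q, 14, 39, 14, 12), (20, q, 14, 39, 28, 29), (20, q, 14, 39, 31, 27), (20, x, 35, 1, 11, 17), (20, x, 35, 1, 14, 12), (20, x, 35, 1, 28, 29), (20, x, 35, 1, 31, 27), (20, x, 35, 30, 11, 17), (20, x, 35, 30, 14, 12), (20, x, 35, 30, 28, 29), (20, x, 35, 30, 31, 27), (20, x, 35, 33, 11, 17), (20, x, 35, 33, 14, 12), (20, x, 35, 33, 28, 29), (20, x, 35, 33, 31, 27), (20, x, 35, 39, 11, 17), (20, x, 35, 39, 14, 12), (20, x, 35, 39, 28, 29), (20, x, 35, 39, 31, 27), (27, y, 33, 37, 36, 11)}
π_{A, E} gives {(11, q), (11, x), (14, q), (14, x), (28, q), (28, x), (31, q), (31, x), (36, y)} (24 duplicate(s) eliminated).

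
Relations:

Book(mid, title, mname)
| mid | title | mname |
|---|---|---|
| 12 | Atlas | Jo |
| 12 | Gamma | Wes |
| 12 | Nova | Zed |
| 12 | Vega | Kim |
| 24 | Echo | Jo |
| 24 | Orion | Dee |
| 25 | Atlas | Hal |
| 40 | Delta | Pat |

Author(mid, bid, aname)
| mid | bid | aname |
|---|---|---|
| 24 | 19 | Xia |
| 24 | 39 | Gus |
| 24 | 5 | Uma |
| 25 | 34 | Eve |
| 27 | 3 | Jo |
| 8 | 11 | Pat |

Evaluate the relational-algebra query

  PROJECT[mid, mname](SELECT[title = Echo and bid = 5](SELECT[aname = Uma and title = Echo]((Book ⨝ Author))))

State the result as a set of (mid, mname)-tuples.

Natural join on mid: {(24, Echo, Jo, 19, Xia), (24, Echo, Jo, 39, Gus), (24, Echo, Jo, 5, Uma), (24, Orion, Dee, 19, Xia), (24, Orion, Dee, 39, Gus), (24, Orion, Dee, 5, Uma), (25, Atlas, Hal, 34, Eve)}
Apply σ_{aname = Uma and title = Echo}; surviving tuples: {(24, Echo, Jo, 5, Uma)}
Apply σ_{title = Echo and bid = 5}; surviving tuples: {(24, Echo, Jo, 5, Uma)}
Projecting to mid, mname: {(24, Jo)}

{(24, Jo)}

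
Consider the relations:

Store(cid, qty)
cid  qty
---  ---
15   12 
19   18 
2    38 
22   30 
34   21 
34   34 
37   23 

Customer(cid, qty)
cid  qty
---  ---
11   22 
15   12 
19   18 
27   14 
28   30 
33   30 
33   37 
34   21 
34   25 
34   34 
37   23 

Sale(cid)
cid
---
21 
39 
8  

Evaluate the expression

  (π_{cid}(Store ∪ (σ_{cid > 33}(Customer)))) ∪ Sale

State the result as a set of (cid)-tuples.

{15, 19, 2, 21, 22, 34, 37, 39, 8}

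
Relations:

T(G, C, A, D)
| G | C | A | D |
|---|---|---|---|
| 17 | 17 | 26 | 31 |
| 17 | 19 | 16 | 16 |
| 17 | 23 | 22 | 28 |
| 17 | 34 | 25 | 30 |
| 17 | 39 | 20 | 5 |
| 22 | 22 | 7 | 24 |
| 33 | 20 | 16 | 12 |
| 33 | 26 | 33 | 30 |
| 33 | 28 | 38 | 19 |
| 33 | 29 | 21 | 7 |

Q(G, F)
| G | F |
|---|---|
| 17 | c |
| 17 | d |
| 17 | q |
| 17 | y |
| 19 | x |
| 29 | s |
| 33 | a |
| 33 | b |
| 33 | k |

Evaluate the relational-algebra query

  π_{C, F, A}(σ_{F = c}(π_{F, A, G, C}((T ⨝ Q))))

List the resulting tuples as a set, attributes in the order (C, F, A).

Joining T and Q on G yields {(17, 17, 26, 31, c), (17, 17, 26, 31, d), (17, 17, 26, 31, q), (17, 17, 26, 31, y), (17, 19, 16, 16, c), (17, 19, 16, 16, d), (17, 19, 16, 16, q), (17, 19, 16, 16, y), (17, 23, 22, 28, c), (17, 23, 22, 28, d), (17, 23, 22, 28, q), (17, 23, 22, 28, y), (17, 34, 25, 30, c), (17, 34, 25, 30, d), (17, 34, 25, 30, q), (17, 34, 25, 30, y), (17, 39, 20, 5, c), (17, 39, 20, 5, d), (17, 39, 20, 5, q), (17, 39, 20, 5, y), (33, 20, 16, 12, a), (33, 20, 16, 12, b), (33, 20, 16, 12, k), (33, 26, 33, 30, a), (33, 26, 33, 30, b), (33, 26, 33, 30, k), (33, 28, 38, 19, a), (33, 28, 38, 19, b), (33, 28, 38, 19, k), (33, 29, 21, 7, a), (33, 29, 21, 7, b), (33, 29, 21, 7, k)}.
π_{F, A, G, C} gives {(a, 16, 33, 20), (a, 21, 33, 29), (a, 33, 33, 26), (a, 38, 33, 28), (b, 16, 33, 20), (b, 21, 33, 29), (b, 33, 33, 26), (b, 38, 33, 28), (c, 16, 17, 19), (c, 20, 17, 39), (c, 22, 17, 23), (c, 25, 17, 34), (c, 26, 17, 17), (d, 16, 17, 19), (d, 20, 17, 39), (d, 22, 17, 23), (d, 25, 17, 34), (d, 26, 17, 17), (k, 16, 33, 20), (k, 21, 33, 29), (k, 33, 33, 26), (k, 38, 33, 28), (q, 16, 17, 19), (q, 20, 17, 39), (q, 22, 17, 23), (q, 25, 17, 34), (q, 26, 17, 17), (y, 16, 17, 19), (y, 20, 17, 39), (y, 22, 17, 23), (y, 25, 17, 34), (y, 26, 17, 17)}.
σ[F = c]: keep tuples satisfying F = c → {(c, 16, 17, 19), (c, 20, 17, 39), (c, 22, 17, 23), (c, 25, 17, 34), (c, 26, 17, 17)}
π_{C, F, A} gives {(17, c, 26), (19, c, 16), (23, c, 22), (34, c, 25), (39, c, 20)}.

{(17, c, 26), (19, c, 16), (23, c, 22), (34, c, 25), (39, c, 20)}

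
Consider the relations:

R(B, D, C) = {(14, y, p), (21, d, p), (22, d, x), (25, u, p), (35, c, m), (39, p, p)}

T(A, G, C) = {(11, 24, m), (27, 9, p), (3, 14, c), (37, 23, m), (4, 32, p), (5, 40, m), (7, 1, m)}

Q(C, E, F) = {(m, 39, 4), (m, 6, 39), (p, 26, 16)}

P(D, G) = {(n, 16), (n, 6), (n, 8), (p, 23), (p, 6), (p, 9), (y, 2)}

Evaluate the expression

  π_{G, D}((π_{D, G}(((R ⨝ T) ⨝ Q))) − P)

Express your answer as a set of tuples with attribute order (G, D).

{(1, c), (23, c), (24, c), (32, d), (32, p), (32, u), (32, y), (40, c), (9, d), (9, u), (9, y)}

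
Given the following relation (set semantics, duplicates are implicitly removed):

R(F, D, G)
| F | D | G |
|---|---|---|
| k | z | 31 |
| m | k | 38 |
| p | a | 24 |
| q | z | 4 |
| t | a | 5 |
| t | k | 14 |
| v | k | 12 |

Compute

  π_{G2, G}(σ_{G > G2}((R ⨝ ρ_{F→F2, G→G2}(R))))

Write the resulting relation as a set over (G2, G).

ρ[F→F2, G→G2]: schema becomes (F2, D, G2); tuples unchanged.
Natural join on D: {(k, z, 31, k, 31), (k, z, 31, q, 4), (m, k, 38, m, 38), (m, k, 38, t, 14), (m, k, 38, v, 12), (p, a, 24, p, 24), (p, a, 24, t, 5), (q, z, 4, k, 31), (q, z, 4, q, 4), (t, a, 5, p, 24), (t, a, 5, t, 5), (t, k, 14, m, 38), (t, k, 14, t, 14), (t, k, 14, v, 12), (v, k, 12, m, 38), (v, k, 12, t, 14), (v, k, 12, v, 12)}
Filtering on G > G2 leaves {(k, z, 31, q, 4), (m, k, 38, t, 14), (m, k, 38, v, 12), (p, a, 24, t, 5), (t, k, 14, v, 12)}.
Keep only column(s) G2, G: {(12, 14), (12, 38), (14, 38), (4, 31), (5, 24)}

{(12, 14), (12, 38), (14, 38), (4, 31), (5, 24)}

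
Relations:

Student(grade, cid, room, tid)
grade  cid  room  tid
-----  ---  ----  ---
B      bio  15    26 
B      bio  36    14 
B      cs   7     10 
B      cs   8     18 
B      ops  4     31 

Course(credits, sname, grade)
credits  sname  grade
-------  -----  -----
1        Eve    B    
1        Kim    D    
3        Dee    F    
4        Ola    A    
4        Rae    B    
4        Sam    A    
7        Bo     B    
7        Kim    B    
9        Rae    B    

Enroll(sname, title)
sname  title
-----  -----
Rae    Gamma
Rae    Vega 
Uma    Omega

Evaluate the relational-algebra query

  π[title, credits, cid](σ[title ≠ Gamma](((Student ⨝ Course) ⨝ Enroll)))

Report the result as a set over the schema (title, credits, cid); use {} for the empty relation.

Student ⋈ Course (natural join on grade): {(B, bio, 15, 26, 1, Eve), (B, bio, 15, 26, 4, Rae), (B, bio, 15, 26, 7, Bo), (B, bio, 15, 26, 7, Kim), (B, bio, 15, 26, 9, Rae), (B, bio, 36, 14, 1, Eve), (B, bio, 36, 14, 4, Rae), (B, bio, 36, 14, 7, Bo), (B, bio, 36, 14, 7, Kim), (B, bio, 36, 14, 9, Rae), (B, cs, 7, 10, 1, Eve), (B, cs, 7, 10, 4, Rae), (B, cs, 7, 10, 7, Bo), (B, cs, 7, 10, 7, Kim), (B, cs, 7, 10, 9, Rae), (B, cs, 8, 18, 1, Eve), (B, cs, 8, 18, 4, Rae), (B, cs, 8, 18, 7, Bo), (B, cs, 8, 18, 7, Kim), (B, cs, 8, 18, 9, Rae), (B, ops, 4, 31, 1, Eve), (B, ops, 4, 31, 4, Rae), (B, ops, 4, 31, 7, Bo), (B, ops, 4, 31, 7, Kim), (B, ops, 4, 31, 9, Rae)}
(Student ⨝ Course) ⋈ Enroll (natural join on sname): {(B, bio, 15, 26, 4, Rae, Gamma), (B, bio, 15, 26, 4, Rae, Vega), (B, bio, 15, 26, 9, Rae, Gamma), (B, bio, 15, 26, 9, Rae, Vega), (B, bio, 36, 14, 4, Rae, Gamma), (B, bio, 36, 14, 4, Rae, Vega), (B, bio, 36, 14, 9, Rae, Gamma), (B, bio, 36, 14, 9, Rae, Vega), (B, cs, 7, 10, 4, Rae, Gamma), (B, cs, 7, 10, 4, Rae, Vega), (B, cs, 7, 10, 9, Rae, Gamma), (B, cs, 7, 10, 9, Rae, Vega), (B, cs, 8, 18, 4, Rae, Gamma), (B, cs, 8, 18, 4, Rae, Vega), (B, cs, 8, 18, 9, Rae, Gamma), (B, cs, 8, 18, 9, Rae, Vega), (B, ops, 4, 31, 4, Rae, Gamma), (B, ops, 4, 31, 4, Rae, Vega), (B, ops, 4, 31, 9, Rae, Gamma), (B, ops, 4, 31, 9, Rae, Vega)}
σ[title ≠ Gamma]: keep tuples satisfying title ≠ Gamma → {(B, bio, 15, 26, 4, Rae, Vega), (B, bio, 15, 26, 9, Rae, Vega), (B, bio, 36, 14, 4, Rae, Vega), (B, bio, 36, 14, 9, Rae, Vega), (B, cs, 7, 10, 4, Rae, Vega), (B, cs, 7, 10, 9, Rae, Vega), (B, cs, 8, 18, 4, Rae, Vega), (B, cs, 8, 18, 9, Rae, Vega), (B, ops, 4, 31, 4, Rae, Vega), (B, ops, 4, 31, 9, Rae, Vega)}
π_{title, credits, cid} gives {(Vega, 4, bio), (Vega, 4, cs), (Vega, 4, ops), (Vega, 9, bio), (Vega, 9, cs), (Vega, 9, ops)} (4 duplicate(s) eliminated).

{(Vega, 4, bio), (Vega, 4, cs), (Vega, 4, ops), (Vega, 9, bio), (Vega, 9, cs), (Vega, 9, ops)}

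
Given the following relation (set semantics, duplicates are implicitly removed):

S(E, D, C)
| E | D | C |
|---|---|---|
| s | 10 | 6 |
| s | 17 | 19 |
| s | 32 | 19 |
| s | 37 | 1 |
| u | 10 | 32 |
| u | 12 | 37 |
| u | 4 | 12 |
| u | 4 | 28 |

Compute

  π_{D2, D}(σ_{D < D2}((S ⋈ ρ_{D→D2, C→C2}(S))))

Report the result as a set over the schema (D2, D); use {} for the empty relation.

ρ[D→D2, C→C2]: schema becomes (E, D2, C2); tuples unchanged.
S ⋈ ρ_{D→D2, C→C2}(S) (natural join on E): {(s, 10, 6, 10, 6), (s, 10, 6, 17, 19), (s, 10, 6, 32, 19), (s, 10, 6, 37, 1), (s, 17, 19, 10, 6), (s, 17, 19, 17, 19), (s, 17, 19, 32, 19), (s, 17, 19, 37, 1), (s, 32, 19, 10, 6), (s, 32, 19, 17, 19), (s, 32, 19, 32, 19), (s, 32, 19, 37, 1), (s, 37, 1, 10, 6), (s, 37, 1, 17, 19), (s, 37, 1, 32, 19), (s, 37, 1, 37, 1), (u, 10, 32, 10, 32), (u, 10, 32, 12, 37), (u, 10, 32, 4, 12), (u, 10, 32, 4, 28), (u, 12, 37, 10, 32), (u, 12, 37, 12, 37), (u, 12, 37, 4, 12), (u, 12, 37, 4, 28), (u, 4, 12, 10, 32), (u, 4, 12, 12, 37), (u, 4, 12, 4, 12), (u, 4, 12, 4, 28), (u, 4, 28, 10, 32), (u, 4, 28, 12, 37), (u, 4, 28, 4, 12), (u, 4, 28, 4, 28)}
Selection D < D2: {(s, 10, 6, 17, 19), (s, 10, 6, 32, 19), (s, 10, 6, 37, 1), (s, 17, 19, 32, 19), (s, 17, 19, 37, 1), (s, 32, 19, 37, 1), (u, 10, 32, 12, 37), (u, 4, 12, 10, 32), (u, 4, 12, 12, 37), (u, 4, 28, 10, 32), (u, 4, 28, 12, 37)}
π[D2, D]: project onto (D2, D) (2 duplicate(s) eliminated) → {(10, 4), (12, 10), (12, 4), (17, 10), (32, 10), (32, 17), (37, 10), (37, 17), (37, 32)}

{(10, 4), (12, 10), (12, 4), (17, 10), (32, 10), (32, 17), (37, 10), (37, 17), (37, 32)}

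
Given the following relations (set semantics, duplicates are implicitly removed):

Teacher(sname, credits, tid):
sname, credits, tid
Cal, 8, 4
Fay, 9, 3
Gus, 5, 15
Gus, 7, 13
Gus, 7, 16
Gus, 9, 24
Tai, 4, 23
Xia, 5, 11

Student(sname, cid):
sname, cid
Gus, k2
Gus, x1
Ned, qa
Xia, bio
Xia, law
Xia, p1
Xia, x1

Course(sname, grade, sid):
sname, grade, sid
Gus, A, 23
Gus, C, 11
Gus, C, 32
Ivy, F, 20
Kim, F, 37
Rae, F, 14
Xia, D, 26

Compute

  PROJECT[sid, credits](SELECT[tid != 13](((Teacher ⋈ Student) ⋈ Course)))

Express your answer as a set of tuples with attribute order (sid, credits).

{(11, 5), (11, 7), (11, 9), (23, 5), (23, 7), (23, 9), (26, 5), (32, 5), (32, 7), (32, 9)}

Joining Teacher and Student on sname yields {(Gus, 5, 15, k2), (Gus, 5, 15, x1), (Gus, 7, 13, k2), (Gus, 7, 13, x1), (Gus, 7, 16, k2), (Gus, 7, 16, x1), (Gus, 9, 24, k2), (Gus, 9, 24, x1), (Xia, 5, 11, bio), (Xia, 5, 11, law), (Xia, 5, 11, p1), (Xia, 5, 11, x1)}.
Joining (Teacher ⋈ Student) and Course on sname yields {(Gus, 5, 15, k2, A, 23), (Gus, 5, 15, k2, C, 11), (Gus, 5, 15, k2, C, 32), (Gus, 5, 15, x1, A, 23), (Gus, 5, 15, x1, C, 11), (Gus, 5, 15, x1, C, 32), (Gus, 7, 13, k2, A, 23), (Gus, 7, 13, k2, C, 11), (Gus, 7, 13, k2, C, 32), (Gus, 7, 13, x1, A, 23), (Gus, 7, 13, x1, C, 11), (Gus, 7, 13, x1, C, 32), (Gus, 7, 16, k2, A, 23), (Gus, 7, 16, k2, C, 11), (Gus, 7, 16, k2, C, 32), (Gus, 7, 16, x1, A, 23), (Gus, 7, 16, x1, C, 11), (Gus, 7, 16, x1, C, 32), (Gus, 9, 24, k2, A, 23), (Gus, 9, 24, k2, C, 11), (Gus, 9, 24, k2, C, 32), (Gus, 9, 24, x1, A, 23), (Gus, 9, 24, x1, C, 11), (Gus, 9, 24, x1, C, 32), (Xia, 5, 11, bio, D, 26), (Xia, 5, 11, law, D, 26), (Xia, 5, 11, p1, D, 26), (Xia, 5, 11, x1, D, 26)}.
Apply σ_{tid != 13}; surviving tuples: {(Gus, 5, 15, k2, A, 23), (Gus, 5, 15, k2, C, 11), (Gus, 5, 15, k2, C, 32), (Gus, 5, 15, x1, A, 23), (Gus, 5, 15, x1, C, 11), (Gus, 5, 15, x1, C, 32), (Gus, 7, 16, k2, A, 23), (Gus, 7, 16, k2, C, 11), (Gus, 7, 16, k2, C, 32), (Gus, 7, 16, x1, A, 23), (Gus, 7, 16, x1, C, 11), (Gus, 7, 16, x1, C, 32), (Gus, 9, 24, k2, A, 23), (Gus, 9, 24, k2, C, 11), (Gus, 9, 24, k2, C, 32), (Gus, 9, 24, x1, A, 23), (Gus, 9, 24, x1, C, 11), (Gus, 9, 24, x1, C, 32), (Xia, 5, 11, bio, D, 26), (Xia, 5, 11, law, D, 26), (Xia, 5, 11, p1, D, 26), (Xia, 5, 11, x1, D, 26)}
π_{sid, credits} gives {(11, 5), (11, 7), (11, 9), (23, 5), (23, 7), (23, 9), (26, 5), (32, 5), (32, 7), (32, 9)} (12 duplicate(s) eliminated).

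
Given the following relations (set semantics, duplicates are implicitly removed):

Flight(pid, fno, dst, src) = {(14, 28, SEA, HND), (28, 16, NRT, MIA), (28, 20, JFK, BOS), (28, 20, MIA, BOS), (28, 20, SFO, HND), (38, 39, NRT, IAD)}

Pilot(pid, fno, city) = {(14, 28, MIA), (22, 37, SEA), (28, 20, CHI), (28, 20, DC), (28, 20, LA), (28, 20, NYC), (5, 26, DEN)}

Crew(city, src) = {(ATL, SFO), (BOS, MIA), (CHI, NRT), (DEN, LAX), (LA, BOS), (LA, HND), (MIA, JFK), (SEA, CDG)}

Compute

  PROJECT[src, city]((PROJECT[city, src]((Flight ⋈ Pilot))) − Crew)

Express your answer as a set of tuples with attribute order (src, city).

Joining Flight and Pilot on pid, fno yields {(14, 28, SEA, HND, MIA), (28, 20, JFK, BOS, CHI), (28, 20, JFK, BOS, DC), (28, 20, JFK, BOS, LA), (28, 20, JFK, BOS, NYC), (28, 20, MIA, BOS, CHI), (28, 20, MIA, BOS, DC), (28, 20, MIA, BOS, LA), (28, 20, MIA, BOS, NYC), (28, 20, SFO, HND, CHI), (28, 20, SFO, HND, DC), (28, 20, SFO, HND, LA), (28, 20, SFO, HND, NYC)}.
Keep only column(s) city, src (4 duplicate(s) eliminated): {(CHI, BOS), (CHI, HND), (DC, BOS), (DC, HND), (LA, BOS), (LA, HND), (MIA, HND), (NYC, BOS), (NYC, HND)}
Taking the difference: {(CHI, BOS), (CHI, HND), (DC, BOS), (DC, HND), (MIA, HND), (NYC, BOS), (NYC, HND)}
Keep only column(s) src, city: {(BOS, CHI), (BOS, DC), (BOS, NYC), (HND, CHI), (HND, DC), (HND, MIA), (HND, NYC)}

{(BOS, CHI), (BOS, DC), (BOS, NYC), (HND, CHI), (HND, DC), (HND, MIA), (HND, NYC)}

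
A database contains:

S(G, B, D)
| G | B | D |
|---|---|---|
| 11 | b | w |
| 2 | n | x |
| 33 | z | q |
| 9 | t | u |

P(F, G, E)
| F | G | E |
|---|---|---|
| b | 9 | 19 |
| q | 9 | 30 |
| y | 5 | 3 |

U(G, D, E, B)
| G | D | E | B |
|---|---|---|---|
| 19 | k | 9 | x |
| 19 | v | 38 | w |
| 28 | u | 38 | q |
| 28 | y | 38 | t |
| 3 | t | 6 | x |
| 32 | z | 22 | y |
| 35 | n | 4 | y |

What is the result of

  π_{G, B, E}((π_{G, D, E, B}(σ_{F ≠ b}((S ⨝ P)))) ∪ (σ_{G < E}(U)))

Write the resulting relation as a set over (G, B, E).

{(19, w, 38), (28, q, 38), (28, t, 38), (3, x, 6), (9, t, 30)}

Natural join on G: {(9, t, u, b, 19), (9, t, u, q, 30)}
σ[F ≠ b]: keep tuples satisfying F ≠ b → {(9, t, u, q, 30)}
π[G, D, E, B]: project onto (G, D, E, B) → {(9, u, 30, t)}
σ[G < E]: keep tuples satisfying G < E → {(19, v, 38, w), (28, u, 38, q), (28, y, 38, t), (3, t, 6, x)}
Taking the union: {(19, v, 38, w), (28, u, 38, q), (28, y, 38, t), (3, t, 6, x), (9, u, 30, t)}
π[G, B, E]: project onto (G, B, E) → {(19, w, 38), (28, q, 38), (28, t, 38), (3, x, 6), (9, t, 30)}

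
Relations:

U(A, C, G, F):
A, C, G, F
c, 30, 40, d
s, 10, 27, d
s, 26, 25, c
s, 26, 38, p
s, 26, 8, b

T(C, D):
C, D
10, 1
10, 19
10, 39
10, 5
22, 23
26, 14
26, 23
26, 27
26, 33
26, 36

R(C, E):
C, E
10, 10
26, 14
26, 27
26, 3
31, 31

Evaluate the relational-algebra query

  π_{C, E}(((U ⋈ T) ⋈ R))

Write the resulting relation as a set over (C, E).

{(10, 10), (26, 14), (26, 27), (26, 3)}

U ⋈ T (natural join on C): {(s, 10, 27, d, 1), (s, 10, 27, d, 19), (s, 10, 27, d, 39), (s, 10, 27, d, 5), (s, 26, 25, c, 14), (s, 26, 25, c, 23), (s, 26, 25, c, 27), (s, 26, 25, c, 33), (s, 26, 25, c, 36), (s, 26, 38, p, 14), (s, 26, 38, p, 23), (s, 26, 38, p, 27), (s, 26, 38, p, 33), (s, 26, 38, p, 36), (s, 26, 8, b, 14), (s, 26, 8, b, 23), (s, 26, 8, b, 27), (s, 26, 8, b, 33), (s, 26, 8, b, 36)}
(U ⋈ T) ⋈ R (natural join on C): {(s, 10, 27, d, 1, 10), (s, 10, 27, d, 19, 10), (s, 10, 27, d, 39, 10), (s, 10, 27, d, 5, 10), (s, 26, 25, c, 14, 14), (s, 26, 25, c, 14, 27), (s, 26, 25, c, 14, 3), (s, 26, 25, c, 23, 14), (s, 26, 25, c, 23, 27), (s, 26, 25, c, 23, 3), (s, 26, 25, c, 27, 14), (s, 26, 25, c, 27, 27), (s, 26, 25, c, 27, 3), (s, 26, 25, c, 33, 14), (s, 26, 25, c, 33, 27), (s, 26, 25, c, 33, 3), (s, 26, 25, c, 36, 14), (s, 26, 25, c, 36, 27), (s, 26, 25, c, 36, 3), (s, 26, 38, p, 14, 14), (s, 26, 38, p, 14, 27), (s, 26, 38, p, 14, 3), (s, 26, 38, p, 23, 14), (s, 26, 38, p, 23, 27), (s, 26, 38, p, 23, 3), (s, 26, 38, p, 27, 14), (s, 26, 38, p, 27, 27), (s, 26, 38, p, 27, 3), (s, 26, 38, p, 33, 14), (s, 26, 38, p, 33, 27), (s, 26, 38, p, 33, 3), (s, 26, 38, p, 36, 14), (s, 26, 38, p, 36, 27), (s, 26, 38, p, 36, 3), (s, 26, 8, b, 14, 14), (s, 26, 8, b, 14, 27), (s, 26, 8, b, 14, 3), (s, 26, 8, b, 23, 14), (s, 26, 8, b, 23, 27), (s, 26, 8, b, 23, 3), (s, 26, 8, b, 27, 14), (s, 26, 8, b, 27, 27), (s, 26, 8, b, 27, 3), (s, 26, 8, b, 33, 14), (s, 26, 8, b, 33, 27), (s, 26, 8, b, 33, 3), (s, 26, 8, b, 36, 14), (s, 26, 8, b, 36, 27), (s, 26, 8, b, 36, 3)}
π_{C, E} gives {(10, 10), (26, 14), (26, 27), (26, 3)} (45 duplicate(s) eliminated).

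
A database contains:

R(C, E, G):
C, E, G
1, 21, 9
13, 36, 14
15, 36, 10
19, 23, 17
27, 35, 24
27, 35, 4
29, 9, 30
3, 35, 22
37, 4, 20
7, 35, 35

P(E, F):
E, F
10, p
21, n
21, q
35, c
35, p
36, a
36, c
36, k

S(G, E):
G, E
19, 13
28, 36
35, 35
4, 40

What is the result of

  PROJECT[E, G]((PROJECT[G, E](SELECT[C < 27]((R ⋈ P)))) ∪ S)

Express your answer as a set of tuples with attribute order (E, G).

R ⋈ P (natural join on E): {(1, 21, 9, n), (1, 21, 9, q), (13, 36, 14, a), (13, 36, 14, c), (13, 36, 14, k), (15, 36, 10, a), (15, 36, 10, c), (15, 36, 10, k), (27, 35, 24, c), (27, 35, 24, p), (27, 35, 4, c), (27, 35, 4, p), (3, 35, 22, c), (3, 35, 22, p), (7, 35, 35, c), (7, 35, 35, p)}
Apply σ_{C < 27}; surviving tuples: {(1, 21, 9, n), (1, 21, 9, q), (13, 36, 14, a), (13, 36, 14, c), (13, 36, 14, k), (15, 36, 10, a), (15, 36, 10, c), (15, 36, 10, k), (3, 35, 22, c), (3, 35, 22, p), (7, 35, 35, c), (7, 35, 35, p)}
Projecting to G, E (7 duplicate(s) eliminated): {(10, 36), (14, 36), (22, 35), (35, 35), (9, 21)}
Taking the union: {(10, 36), (14, 36), (19, 13), (22, 35), (28, 36), (35, 35), (4, 40), (9, 21)}
Projecting to E, G: {(13, 19), (21, 9), (35, 22), (35, 35), (36, 10), (36, 14), (36, 28), (40, 4)}

{(13, 19), (21, 9), (35, 22), (35, 35), (36, 10), (36, 14), (36, 28), (40, 4)}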